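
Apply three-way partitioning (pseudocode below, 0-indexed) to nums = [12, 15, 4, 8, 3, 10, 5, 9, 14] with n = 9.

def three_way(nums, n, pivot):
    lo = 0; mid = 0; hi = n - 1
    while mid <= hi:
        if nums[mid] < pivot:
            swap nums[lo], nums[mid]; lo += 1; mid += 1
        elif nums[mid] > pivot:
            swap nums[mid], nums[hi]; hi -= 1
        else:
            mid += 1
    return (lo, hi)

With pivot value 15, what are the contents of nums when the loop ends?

[12, 4, 8, 3, 10, 5, 9, 14, 15]

pivot = 15; lo=0, mid=0, hi=8
nums[mid]=12<15: swap nums[0],nums[0]; lo=1,mid=1 → [12, 15, 4, 8, 3, 10, 5, 9, 14]
nums[mid]=15=15: mid=2
nums[mid]=4<15: swap nums[1],nums[2]; lo=2,mid=3 → [12, 4, 15, 8, 3, 10, 5, 9, 14]
nums[mid]=8<15: swap nums[2],nums[3]; lo=3,mid=4 → [12, 4, 8, 15, 3, 10, 5, 9, 14]
nums[mid]=3<15: swap nums[3],nums[4]; lo=4,mid=5 → [12, 4, 8, 3, 15, 10, 5, 9, 14]
nums[mid]=10<15: swap nums[4],nums[5]; lo=5,mid=6 → [12, 4, 8, 3, 10, 15, 5, 9, 14]
nums[mid]=5<15: swap nums[5],nums[6]; lo=6,mid=7 → [12, 4, 8, 3, 10, 5, 15, 9, 14]
nums[mid]=9<15: swap nums[6],nums[7]; lo=7,mid=8 → [12, 4, 8, 3, 10, 5, 9, 15, 14]
nums[mid]=14<15: swap nums[7],nums[8]; lo=8,mid=9 → [12, 4, 8, 3, 10, 5, 9, 14, 15]
end: lo=8, hi=8; nums = [12, 4, 8, 3, 10, 5, 9, 14, 15]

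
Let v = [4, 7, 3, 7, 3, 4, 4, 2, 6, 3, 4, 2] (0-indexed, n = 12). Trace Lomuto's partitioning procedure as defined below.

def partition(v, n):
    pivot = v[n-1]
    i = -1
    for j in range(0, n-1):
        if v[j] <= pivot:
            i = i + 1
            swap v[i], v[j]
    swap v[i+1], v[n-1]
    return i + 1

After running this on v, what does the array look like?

[2, 2, 3, 7, 3, 4, 4, 4, 6, 3, 4, 7]

pivot = v[11] = 2; i = -1
j=0: v[0]=4 > 2 → no swap
j=1: v[1]=7 > 2 → no swap
j=2: v[2]=3 > 2 → no swap
j=3: v[3]=7 > 2 → no swap
j=4: v[4]=3 > 2 → no swap
j=5: v[5]=4 > 2 → no swap
j=6: v[6]=4 > 2 → no swap
j=7: v[7]=2 ≤ 2 → i=0, swap v[0],v[7] → [2, 7, 3, 7, 3, 4, 4, 4, 6, 3, 4, 2]
j=8: v[8]=6 > 2 → no swap
j=9: v[9]=3 > 2 → no swap
j=10: v[10]=4 > 2 → no swap
final swap v[1],v[11] → [2, 2, 3, 7, 3, 4, 4, 4, 6, 3, 4, 7]; return 1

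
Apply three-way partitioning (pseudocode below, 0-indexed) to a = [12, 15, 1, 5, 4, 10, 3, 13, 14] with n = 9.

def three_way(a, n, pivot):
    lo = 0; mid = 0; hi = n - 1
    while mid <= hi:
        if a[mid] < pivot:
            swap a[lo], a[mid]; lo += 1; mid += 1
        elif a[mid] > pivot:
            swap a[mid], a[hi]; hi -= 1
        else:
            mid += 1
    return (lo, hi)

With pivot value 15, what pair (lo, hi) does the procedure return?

(8, 8)

pivot = 15; lo=0, mid=0, hi=8
a[mid]=12<15: swap a[0],a[0]; lo=1,mid=1 → [12, 15, 1, 5, 4, 10, 3, 13, 14]
a[mid]=15=15: mid=2
a[mid]=1<15: swap a[1],a[2]; lo=2,mid=3 → [12, 1, 15, 5, 4, 10, 3, 13, 14]
a[mid]=5<15: swap a[2],a[3]; lo=3,mid=4 → [12, 1, 5, 15, 4, 10, 3, 13, 14]
a[mid]=4<15: swap a[3],a[4]; lo=4,mid=5 → [12, 1, 5, 4, 15, 10, 3, 13, 14]
a[mid]=10<15: swap a[4],a[5]; lo=5,mid=6 → [12, 1, 5, 4, 10, 15, 3, 13, 14]
a[mid]=3<15: swap a[5],a[6]; lo=6,mid=7 → [12, 1, 5, 4, 10, 3, 15, 13, 14]
a[mid]=13<15: swap a[6],a[7]; lo=7,mid=8 → [12, 1, 5, 4, 10, 3, 13, 15, 14]
a[mid]=14<15: swap a[7],a[8]; lo=8,mid=9 → [12, 1, 5, 4, 10, 3, 13, 14, 15]
end: lo=8, hi=8; a = [12, 1, 5, 4, 10, 3, 13, 14, 15]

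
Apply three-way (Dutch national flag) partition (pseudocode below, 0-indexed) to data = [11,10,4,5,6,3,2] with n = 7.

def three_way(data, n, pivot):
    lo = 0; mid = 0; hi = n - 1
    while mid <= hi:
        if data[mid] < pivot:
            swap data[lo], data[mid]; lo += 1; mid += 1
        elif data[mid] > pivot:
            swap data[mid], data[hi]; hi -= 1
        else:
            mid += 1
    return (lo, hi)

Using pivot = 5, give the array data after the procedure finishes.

[2,3,4,5,6,10,11]

pivot = 5; lo=0, mid=0, hi=6
data[mid]=11>5: swap data[0],data[6]; hi=5 → [2,10,4,5,6,3,11]
data[mid]=2<5: swap data[0],data[0]; lo=1,mid=1 → [2,10,4,5,6,3,11]
data[mid]=10>5: swap data[1],data[5]; hi=4 → [2,3,4,5,6,10,11]
data[mid]=3<5: swap data[1],data[1]; lo=2,mid=2 → [2,3,4,5,6,10,11]
data[mid]=4<5: swap data[2],data[2]; lo=3,mid=3 → [2,3,4,5,6,10,11]
data[mid]=5=5: mid=4
data[mid]=6>5: swap data[4],data[4]; hi=3 → [2,3,4,5,6,10,11]
end: lo=3, hi=3; data = [2,3,4,5,6,10,11]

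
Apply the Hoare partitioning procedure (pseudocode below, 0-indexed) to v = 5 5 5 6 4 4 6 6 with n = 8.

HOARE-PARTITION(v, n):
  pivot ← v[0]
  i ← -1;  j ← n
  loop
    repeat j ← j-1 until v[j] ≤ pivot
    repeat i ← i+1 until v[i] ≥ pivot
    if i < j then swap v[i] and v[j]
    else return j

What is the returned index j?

2

pivot=5
j stops at 5 (4), i stops at 0 (5); swap ⇒ 4 5 5 6 4 5 6 6
j stops at 4 (4), i stops at 1 (5); swap ⇒ 4 4 5 6 5 5 6 6
j stops at 2, i stops at 2; i≥j ⇒ return 2. v=4 4 5 6 5 5 6 6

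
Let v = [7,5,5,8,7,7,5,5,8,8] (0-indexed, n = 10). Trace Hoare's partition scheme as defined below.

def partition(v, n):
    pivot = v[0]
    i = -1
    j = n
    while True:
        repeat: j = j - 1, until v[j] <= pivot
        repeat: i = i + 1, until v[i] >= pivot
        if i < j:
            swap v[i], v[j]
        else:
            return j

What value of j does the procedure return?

4

pivot = v[0] = 7; i = -1, j = 10
j→7 (v[7]=5≤7), i→0 (v[0]=7≥7); i<j, swap → [5,5,5,8,7,7,5,7,8,8]
j→6 (v[6]=5≤7), i→3 (v[3]=8≥7); i<j, swap → [5,5,5,5,7,7,8,7,8,8]
j→5 (v[5]=7≤7), i→4 (v[4]=7≥7); i<j, swap → [5,5,5,5,7,7,8,7,8,8]
j→4, i→5; i≥j, return j=4. v = [5,5,5,5,7,7,8,7,8,8]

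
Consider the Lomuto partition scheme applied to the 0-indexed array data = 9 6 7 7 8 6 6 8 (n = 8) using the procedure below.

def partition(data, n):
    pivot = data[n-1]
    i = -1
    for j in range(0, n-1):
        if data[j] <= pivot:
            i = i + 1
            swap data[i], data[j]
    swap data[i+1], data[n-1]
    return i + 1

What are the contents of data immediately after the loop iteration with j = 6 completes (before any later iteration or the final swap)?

6 7 7 8 6 6 9 8

pivot=8, i=-1
j=0: 9>8, skip
j=1: 6≤8, i=0, swap(0,1) ⇒ 6 9 7 7 8 6 6 8
j=2: 7≤8, i=1, swap(1,2) ⇒ 6 7 9 7 8 6 6 8
j=3: 7≤8, i=2, swap(2,3) ⇒ 6 7 7 9 8 6 6 8
j=4: 8≤8, i=3, swap(3,4) ⇒ 6 7 7 8 9 6 6 8
j=5: 6≤8, i=4, swap(4,5) ⇒ 6 7 7 8 6 9 6 8
j=6: 6≤8, i=5, swap(5,6) ⇒ 6 7 7 8 6 6 9 8
(after j=6) data = 6 7 7 8 6 6 9 8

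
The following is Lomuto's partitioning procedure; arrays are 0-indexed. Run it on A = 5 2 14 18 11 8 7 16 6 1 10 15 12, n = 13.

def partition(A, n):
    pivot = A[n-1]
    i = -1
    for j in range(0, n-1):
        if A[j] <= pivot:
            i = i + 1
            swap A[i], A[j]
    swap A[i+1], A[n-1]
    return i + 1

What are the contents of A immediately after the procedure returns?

5 2 11 8 7 6 1 10 12 14 16 15 18

pivot=12, i=-1
j=0: 5≤12, i=0, swap(0,0) ⇒ 5 2 14 18 11 8 7 16 6 1 10 15 12
j=1: 2≤12, i=1, swap(1,1) ⇒ 5 2 14 18 11 8 7 16 6 1 10 15 12
j=2: 14>12, skip
j=3: 18>12, skip
j=4: 11≤12, i=2, swap(2,4) ⇒ 5 2 11 18 14 8 7 16 6 1 10 15 12
j=5: 8≤12, i=3, swap(3,5) ⇒ 5 2 11 8 14 18 7 16 6 1 10 15 12
j=6: 7≤12, i=4, swap(4,6) ⇒ 5 2 11 8 7 18 14 16 6 1 10 15 12
j=7: 16>12, skip
j=8: 6≤12, i=5, swap(5,8) ⇒ 5 2 11 8 7 6 14 16 18 1 10 15 12
j=9: 1≤12, i=6, swap(6,9) ⇒ 5 2 11 8 7 6 1 16 18 14 10 15 12
j=10: 10≤12, i=7, swap(7,10) ⇒ 5 2 11 8 7 6 1 10 18 14 16 15 12
j=11: 15>12, skip
swap(8,12) ⇒ 5 2 11 8 7 6 1 10 12 14 16 15 18; return 8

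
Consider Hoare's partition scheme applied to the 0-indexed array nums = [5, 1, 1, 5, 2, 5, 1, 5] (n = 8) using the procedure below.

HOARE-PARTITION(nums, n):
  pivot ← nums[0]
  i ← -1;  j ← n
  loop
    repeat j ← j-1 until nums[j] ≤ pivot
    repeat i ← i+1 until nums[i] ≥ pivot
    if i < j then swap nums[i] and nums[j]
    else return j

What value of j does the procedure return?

5

pivot = nums[0] = 5; i = -1, j = 8
j→7 (nums[7]=5≤5), i→0 (nums[0]=5≥5); i<j, swap → [5, 1, 1, 5, 2, 5, 1, 5]
j→6 (nums[6]=1≤5), i→3 (nums[3]=5≥5); i<j, swap → [5, 1, 1, 1, 2, 5, 5, 5]
j→5, i→5; i≥j, return j=5. nums = [5, 1, 1, 1, 2, 5, 5, 5]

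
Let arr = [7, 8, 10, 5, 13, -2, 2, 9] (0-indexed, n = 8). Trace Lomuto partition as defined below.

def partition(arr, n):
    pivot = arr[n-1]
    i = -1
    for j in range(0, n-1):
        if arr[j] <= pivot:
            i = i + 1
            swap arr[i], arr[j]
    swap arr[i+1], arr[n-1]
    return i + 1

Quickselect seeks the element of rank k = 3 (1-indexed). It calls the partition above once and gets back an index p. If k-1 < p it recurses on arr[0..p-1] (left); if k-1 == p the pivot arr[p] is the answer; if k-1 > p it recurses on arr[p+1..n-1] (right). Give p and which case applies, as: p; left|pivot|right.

pivot = arr[7] = 9; i = -1
j=0: arr[0]=7 ≤ 9 → i=0, swap arr[0],arr[0] (no change) → [7, 8, 10, 5, 13, -2, 2, 9]
j=1: arr[1]=8 ≤ 9 → i=1, swap arr[1],arr[1] (no change) → [7, 8, 10, 5, 13, -2, 2, 9]
j=2: arr[2]=10 > 9 → no swap
j=3: arr[3]=5 ≤ 9 → i=2, swap arr[2],arr[3] → [7, 8, 5, 10, 13, -2, 2, 9]
j=4: arr[4]=13 > 9 → no swap
j=5: arr[5]=-2 ≤ 9 → i=3, swap arr[3],arr[5] → [7, 8, 5, -2, 13, 10, 2, 9]
j=6: arr[6]=2 ≤ 9 → i=4, swap arr[4],arr[6] → [7, 8, 5, -2, 2, 10, 13, 9]
final swap arr[5],arr[7] → [7, 8, 5, -2, 2, 9, 13, 10]; return 5
p = 5; k-1 = 2 < 5 ⇒ left

5; left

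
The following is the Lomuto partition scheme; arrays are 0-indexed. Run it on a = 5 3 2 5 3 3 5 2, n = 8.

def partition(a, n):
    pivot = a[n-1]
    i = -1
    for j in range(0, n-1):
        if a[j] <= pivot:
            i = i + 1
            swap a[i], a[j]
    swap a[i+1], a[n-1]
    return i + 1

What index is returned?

1

pivot = a[7] = 2; i = -1
j=0: a[0]=5 > 2 → no swap
j=1: a[1]=3 > 2 → no swap
j=2: a[2]=2 ≤ 2 → i=0, swap a[0],a[2] → 2 3 5 5 3 3 5 2
j=3: a[3]=5 > 2 → no swap
j=4: a[4]=3 > 2 → no swap
j=5: a[5]=3 > 2 → no swap
j=6: a[6]=5 > 2 → no swap
final swap a[1],a[7] → 2 2 5 5 3 3 5 3; return 1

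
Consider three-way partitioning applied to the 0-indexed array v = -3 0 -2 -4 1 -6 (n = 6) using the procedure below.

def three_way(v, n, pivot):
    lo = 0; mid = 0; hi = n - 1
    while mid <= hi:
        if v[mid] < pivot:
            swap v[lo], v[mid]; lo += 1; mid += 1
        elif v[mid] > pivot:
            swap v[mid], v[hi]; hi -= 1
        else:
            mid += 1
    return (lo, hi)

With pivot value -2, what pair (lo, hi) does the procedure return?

(3, 3)

pivot = -2; lo=0, mid=0, hi=5
v[mid]=-3<-2: swap v[0],v[0]; lo=1,mid=1 → -3 0 -2 -4 1 -6
v[mid]=0>-2: swap v[1],v[5]; hi=4 → -3 -6 -2 -4 1 0
v[mid]=-6<-2: swap v[1],v[1]; lo=2,mid=2 → -3 -6 -2 -4 1 0
v[mid]=-2=-2: mid=3
v[mid]=-4<-2: swap v[2],v[3]; lo=3,mid=4 → -3 -6 -4 -2 1 0
v[mid]=1>-2: swap v[4],v[4]; hi=3 → -3 -6 -4 -2 1 0
end: lo=3, hi=3; v = -3 -6 -4 -2 1 0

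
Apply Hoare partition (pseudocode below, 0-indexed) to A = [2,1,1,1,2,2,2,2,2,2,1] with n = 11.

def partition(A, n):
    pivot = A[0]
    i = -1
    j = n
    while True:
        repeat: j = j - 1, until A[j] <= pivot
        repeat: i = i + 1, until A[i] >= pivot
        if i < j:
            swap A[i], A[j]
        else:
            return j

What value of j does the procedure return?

6

pivot = A[0] = 2; i = -1, j = 11
j→10 (A[10]=1≤2), i→0 (A[0]=2≥2); i<j, swap → [1,1,1,1,2,2,2,2,2,2,2]
j→9 (A[9]=2≤2), i→4 (A[4]=2≥2); i<j, swap → [1,1,1,1,2,2,2,2,2,2,2]
j→8 (A[8]=2≤2), i→5 (A[5]=2≥2); i<j, swap → [1,1,1,1,2,2,2,2,2,2,2]
j→7 (A[7]=2≤2), i→6 (A[6]=2≥2); i<j, swap → [1,1,1,1,2,2,2,2,2,2,2]
j→6, i→7; i≥j, return j=6. A = [1,1,1,1,2,2,2,2,2,2,2]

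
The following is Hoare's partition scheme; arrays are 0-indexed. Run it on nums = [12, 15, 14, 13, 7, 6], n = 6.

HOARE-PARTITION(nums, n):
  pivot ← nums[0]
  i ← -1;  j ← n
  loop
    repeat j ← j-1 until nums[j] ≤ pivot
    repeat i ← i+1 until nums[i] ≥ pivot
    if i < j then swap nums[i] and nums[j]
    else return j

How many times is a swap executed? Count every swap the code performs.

2

pivot = nums[0] = 12; i = -1, j = 6
j→5 (nums[5]=6≤12), i→0 (nums[0]=12≥12); i<j, swap → [6, 15, 14, 13, 7, 12]
j→4 (nums[4]=7≤12), i→1 (nums[1]=15≥12); i<j, swap → [6, 7, 14, 13, 15, 12]
j→1, i→2; i≥j, return j=1. nums = [6, 7, 14, 13, 15, 12]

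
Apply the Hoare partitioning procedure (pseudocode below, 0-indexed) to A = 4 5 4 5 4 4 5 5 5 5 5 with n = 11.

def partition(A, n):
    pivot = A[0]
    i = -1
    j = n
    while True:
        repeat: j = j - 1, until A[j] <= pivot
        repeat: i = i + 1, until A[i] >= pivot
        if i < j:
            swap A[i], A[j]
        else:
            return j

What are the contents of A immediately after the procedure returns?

4 4 4 5 5 4 5 5 5 5 5

pivot=4
j stops at 5 (4), i stops at 0 (4); swap ⇒ 4 5 4 5 4 4 5 5 5 5 5
j stops at 4 (4), i stops at 1 (5); swap ⇒ 4 4 4 5 5 4 5 5 5 5 5
j stops at 2, i stops at 2; i≥j ⇒ return 2. A=4 4 4 5 5 4 5 5 5 5 5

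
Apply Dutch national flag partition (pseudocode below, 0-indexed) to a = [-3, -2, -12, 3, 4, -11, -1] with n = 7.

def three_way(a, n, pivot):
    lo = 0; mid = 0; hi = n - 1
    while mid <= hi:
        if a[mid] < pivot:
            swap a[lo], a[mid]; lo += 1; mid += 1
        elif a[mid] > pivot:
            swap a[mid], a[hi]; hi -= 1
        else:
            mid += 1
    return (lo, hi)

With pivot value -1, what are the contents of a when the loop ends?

lo=0 mid=0 hi=6
-3<-1: swap(0,0), lo=1 mid=1 ⇒ [-3, -2, -12, 3, 4, -11, -1]
-2<-1: swap(1,1), lo=2 mid=2 ⇒ [-3, -2, -12, 3, 4, -11, -1]
-12<-1: swap(2,2), lo=3 mid=3 ⇒ [-3, -2, -12, 3, 4, -11, -1]
3>-1: swap(3,6), hi=5 ⇒ [-3, -2, -12, -1, 4, -11, 3]
-1=-1: mid=4
4>-1: swap(4,5), hi=4 ⇒ [-3, -2, -12, -1, -11, 4, 3]
-11<-1: swap(3,4), lo=4 mid=5 ⇒ [-3, -2, -12, -11, -1, 4, 3]
done. lo=4 hi=4; a=[-3, -2, -12, -11, -1, 4, 3]

[-3, -2, -12, -11, -1, 4, 3]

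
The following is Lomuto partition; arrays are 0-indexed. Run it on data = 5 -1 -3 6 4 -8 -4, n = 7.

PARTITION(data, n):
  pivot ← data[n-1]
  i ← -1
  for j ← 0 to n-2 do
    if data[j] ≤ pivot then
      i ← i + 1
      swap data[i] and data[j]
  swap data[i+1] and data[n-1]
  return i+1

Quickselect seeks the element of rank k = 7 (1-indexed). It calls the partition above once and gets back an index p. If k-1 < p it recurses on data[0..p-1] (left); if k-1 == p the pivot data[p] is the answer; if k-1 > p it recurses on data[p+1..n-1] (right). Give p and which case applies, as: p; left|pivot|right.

pivot = data[6] = -4; i = -1
j=0: data[0]=5 > -4 → no swap
j=1: data[1]=-1 > -4 → no swap
j=2: data[2]=-3 > -4 → no swap
j=3: data[3]=6 > -4 → no swap
j=4: data[4]=4 > -4 → no swap
j=5: data[5]=-8 ≤ -4 → i=0, swap data[0],data[5] → -8 -1 -3 6 4 5 -4
final swap data[1],data[6] → -8 -4 -3 6 4 5 -1; return 1
p = 1; k-1 = 6 > 1 ⇒ right

1; right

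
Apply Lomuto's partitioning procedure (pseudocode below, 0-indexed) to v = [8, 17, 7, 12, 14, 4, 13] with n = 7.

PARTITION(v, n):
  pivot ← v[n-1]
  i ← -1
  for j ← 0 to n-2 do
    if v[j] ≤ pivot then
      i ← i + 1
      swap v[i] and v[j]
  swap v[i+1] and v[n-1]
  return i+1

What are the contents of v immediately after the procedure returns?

pivot = v[6] = 13; i = -1
j=0: v[0]=8 ≤ 13 → i=0, swap v[0],v[0] (no change) → [8, 17, 7, 12, 14, 4, 13]
j=1: v[1]=17 > 13 → no swap
j=2: v[2]=7 ≤ 13 → i=1, swap v[1],v[2] → [8, 7, 17, 12, 14, 4, 13]
j=3: v[3]=12 ≤ 13 → i=2, swap v[2],v[3] → [8, 7, 12, 17, 14, 4, 13]
j=4: v[4]=14 > 13 → no swap
j=5: v[5]=4 ≤ 13 → i=3, swap v[3],v[5] → [8, 7, 12, 4, 14, 17, 13]
final swap v[4],v[6] → [8, 7, 12, 4, 13, 17, 14]; return 4

[8, 7, 12, 4, 13, 17, 14]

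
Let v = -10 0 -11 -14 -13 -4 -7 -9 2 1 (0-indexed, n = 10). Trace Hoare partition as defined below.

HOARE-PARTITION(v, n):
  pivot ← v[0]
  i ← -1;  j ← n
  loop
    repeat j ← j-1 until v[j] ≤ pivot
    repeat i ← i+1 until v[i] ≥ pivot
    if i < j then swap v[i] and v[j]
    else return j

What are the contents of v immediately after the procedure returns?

-13 -14 -11 0 -10 -4 -7 -9 2 1

pivot = v[0] = -10; i = -1, j = 10
j→4 (v[4]=-13≤-10), i→0 (v[0]=-10≥-10); i<j, swap → -13 0 -11 -14 -10 -4 -7 -9 2 1
j→3 (v[3]=-14≤-10), i→1 (v[1]=0≥-10); i<j, swap → -13 -14 -11 0 -10 -4 -7 -9 2 1
j→2, i→3; i≥j, return j=2. v = -13 -14 -11 0 -10 -4 -7 -9 2 1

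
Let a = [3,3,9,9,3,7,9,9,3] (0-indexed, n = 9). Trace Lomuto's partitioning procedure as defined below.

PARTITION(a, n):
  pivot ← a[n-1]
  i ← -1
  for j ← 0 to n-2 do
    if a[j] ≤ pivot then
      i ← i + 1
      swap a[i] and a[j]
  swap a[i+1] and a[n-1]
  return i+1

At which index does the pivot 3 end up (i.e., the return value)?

3

pivot=3, i=-1
j=0: 3≤3, i=0, swap(0,0) ⇒ [3,3,9,9,3,7,9,9,3]
j=1: 3≤3, i=1, swap(1,1) ⇒ [3,3,9,9,3,7,9,9,3]
j=2: 9>3, skip
j=3: 9>3, skip
j=4: 3≤3, i=2, swap(2,4) ⇒ [3,3,3,9,9,7,9,9,3]
j=5: 7>3, skip
j=6: 9>3, skip
j=7: 9>3, skip
swap(3,8) ⇒ [3,3,3,3,9,7,9,9,9]; return 3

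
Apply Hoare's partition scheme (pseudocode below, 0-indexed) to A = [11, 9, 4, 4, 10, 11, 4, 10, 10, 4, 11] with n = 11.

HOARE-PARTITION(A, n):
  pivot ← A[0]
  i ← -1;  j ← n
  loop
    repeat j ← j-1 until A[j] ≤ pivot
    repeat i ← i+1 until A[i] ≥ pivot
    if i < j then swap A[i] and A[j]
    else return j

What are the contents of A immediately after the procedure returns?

pivot = A[0] = 11; i = -1, j = 11
j→10 (A[10]=11≤11), i→0 (A[0]=11≥11); i<j, swap → [11, 9, 4, 4, 10, 11, 4, 10, 10, 4, 11]
j→9 (A[9]=4≤11), i→5 (A[5]=11≥11); i<j, swap → [11, 9, 4, 4, 10, 4, 4, 10, 10, 11, 11]
j→8, i→9; i≥j, return j=8. A = [11, 9, 4, 4, 10, 4, 4, 10, 10, 11, 11]

[11, 9, 4, 4, 10, 4, 4, 10, 10, 11, 11]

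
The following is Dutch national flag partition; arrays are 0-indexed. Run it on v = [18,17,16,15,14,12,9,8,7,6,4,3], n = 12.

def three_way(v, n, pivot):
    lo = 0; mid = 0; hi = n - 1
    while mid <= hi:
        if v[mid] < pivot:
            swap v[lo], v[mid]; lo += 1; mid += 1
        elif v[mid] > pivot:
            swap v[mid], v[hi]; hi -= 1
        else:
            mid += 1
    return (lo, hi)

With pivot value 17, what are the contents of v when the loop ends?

pivot = 17; lo=0, mid=0, hi=11
v[mid]=18>17: swap v[0],v[11]; hi=10 → [3,17,16,15,14,12,9,8,7,6,4,18]
v[mid]=3<17: swap v[0],v[0]; lo=1,mid=1 → [3,17,16,15,14,12,9,8,7,6,4,18]
v[mid]=17=17: mid=2
v[mid]=16<17: swap v[1],v[2]; lo=2,mid=3 → [3,16,17,15,14,12,9,8,7,6,4,18]
v[mid]=15<17: swap v[2],v[3]; lo=3,mid=4 → [3,16,15,17,14,12,9,8,7,6,4,18]
v[mid]=14<17: swap v[3],v[4]; lo=4,mid=5 → [3,16,15,14,17,12,9,8,7,6,4,18]
v[mid]=12<17: swap v[4],v[5]; lo=5,mid=6 → [3,16,15,14,12,17,9,8,7,6,4,18]
v[mid]=9<17: swap v[5],v[6]; lo=6,mid=7 → [3,16,15,14,12,9,17,8,7,6,4,18]
v[mid]=8<17: swap v[6],v[7]; lo=7,mid=8 → [3,16,15,14,12,9,8,17,7,6,4,18]
v[mid]=7<17: swap v[7],v[8]; lo=8,mid=9 → [3,16,15,14,12,9,8,7,17,6,4,18]
v[mid]=6<17: swap v[8],v[9]; lo=9,mid=10 → [3,16,15,14,12,9,8,7,6,17,4,18]
v[mid]=4<17: swap v[9],v[10]; lo=10,mid=11 → [3,16,15,14,12,9,8,7,6,4,17,18]
end: lo=10, hi=10; v = [3,16,15,14,12,9,8,7,6,4,17,18]

[3,16,15,14,12,9,8,7,6,4,17,18]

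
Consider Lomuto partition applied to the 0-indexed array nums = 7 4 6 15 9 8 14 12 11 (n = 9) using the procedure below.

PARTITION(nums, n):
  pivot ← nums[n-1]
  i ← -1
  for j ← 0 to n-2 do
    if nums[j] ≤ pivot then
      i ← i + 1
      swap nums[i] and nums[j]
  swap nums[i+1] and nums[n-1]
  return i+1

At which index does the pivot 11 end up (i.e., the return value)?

pivot = nums[8] = 11; i = -1
j=0: nums[0]=7 ≤ 11 → i=0, swap nums[0],nums[0] (no change) → 7 4 6 15 9 8 14 12 11
j=1: nums[1]=4 ≤ 11 → i=1, swap nums[1],nums[1] (no change) → 7 4 6 15 9 8 14 12 11
j=2: nums[2]=6 ≤ 11 → i=2, swap nums[2],nums[2] (no change) → 7 4 6 15 9 8 14 12 11
j=3: nums[3]=15 > 11 → no swap
j=4: nums[4]=9 ≤ 11 → i=3, swap nums[3],nums[4] → 7 4 6 9 15 8 14 12 11
j=5: nums[5]=8 ≤ 11 → i=4, swap nums[4],nums[5] → 7 4 6 9 8 15 14 12 11
j=6: nums[6]=14 > 11 → no swap
j=7: nums[7]=12 > 11 → no swap
final swap nums[5],nums[8] → 7 4 6 9 8 11 14 12 15; return 5

5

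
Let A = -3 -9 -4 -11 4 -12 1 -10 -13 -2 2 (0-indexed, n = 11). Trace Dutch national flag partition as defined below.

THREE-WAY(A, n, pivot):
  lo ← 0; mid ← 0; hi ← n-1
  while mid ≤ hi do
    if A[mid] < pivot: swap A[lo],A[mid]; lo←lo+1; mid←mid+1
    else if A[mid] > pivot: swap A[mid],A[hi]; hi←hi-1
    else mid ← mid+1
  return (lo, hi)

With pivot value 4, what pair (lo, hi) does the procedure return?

lo=0 mid=0 hi=10
-3<4: swap(0,0), lo=1 mid=1 ⇒ -3 -9 -4 -11 4 -12 1 -10 -13 -2 2
-9<4: swap(1,1), lo=2 mid=2 ⇒ -3 -9 -4 -11 4 -12 1 -10 -13 -2 2
-4<4: swap(2,2), lo=3 mid=3 ⇒ -3 -9 -4 -11 4 -12 1 -10 -13 -2 2
-11<4: swap(3,3), lo=4 mid=4 ⇒ -3 -9 -4 -11 4 -12 1 -10 -13 -2 2
4=4: mid=5
-12<4: swap(4,5), lo=5 mid=6 ⇒ -3 -9 -4 -11 -12 4 1 -10 -13 -2 2
1<4: swap(5,6), lo=6 mid=7 ⇒ -3 -9 -4 -11 -12 1 4 -10 -13 -2 2
-10<4: swap(6,7), lo=7 mid=8 ⇒ -3 -9 -4 -11 -12 1 -10 4 -13 -2 2
-13<4: swap(7,8), lo=8 mid=9 ⇒ -3 -9 -4 -11 -12 1 -10 -13 4 -2 2
-2<4: swap(8,9), lo=9 mid=10 ⇒ -3 -9 -4 -11 -12 1 -10 -13 -2 4 2
2<4: swap(9,10), lo=10 mid=11 ⇒ -3 -9 -4 -11 -12 1 -10 -13 -2 2 4
done. lo=10 hi=10; A=-3 -9 -4 -11 -12 1 -10 -13 -2 2 4

(10, 10)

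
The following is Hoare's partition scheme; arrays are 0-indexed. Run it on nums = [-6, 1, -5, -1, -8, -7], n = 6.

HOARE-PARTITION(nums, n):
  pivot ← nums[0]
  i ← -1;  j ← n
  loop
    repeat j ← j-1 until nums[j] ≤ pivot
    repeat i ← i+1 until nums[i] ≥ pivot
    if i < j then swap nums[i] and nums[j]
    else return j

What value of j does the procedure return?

1

pivot = nums[0] = -6; i = -1, j = 6
j→5 (nums[5]=-7≤-6), i→0 (nums[0]=-6≥-6); i<j, swap → [-7, 1, -5, -1, -8, -6]
j→4 (nums[4]=-8≤-6), i→1 (nums[1]=1≥-6); i<j, swap → [-7, -8, -5, -1, 1, -6]
j→1, i→2; i≥j, return j=1. nums = [-7, -8, -5, -1, 1, -6]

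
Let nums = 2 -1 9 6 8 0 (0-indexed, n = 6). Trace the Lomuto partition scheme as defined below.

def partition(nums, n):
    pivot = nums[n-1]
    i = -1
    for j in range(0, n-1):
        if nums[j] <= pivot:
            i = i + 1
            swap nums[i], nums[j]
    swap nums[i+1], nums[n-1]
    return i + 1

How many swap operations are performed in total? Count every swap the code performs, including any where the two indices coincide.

2

pivot = nums[5] = 0; i = -1
j=0: nums[0]=2 > 0 → no swap
j=1: nums[1]=-1 ≤ 0 → i=0, swap nums[0],nums[1] → -1 2 9 6 8 0
j=2: nums[2]=9 > 0 → no swap
j=3: nums[3]=6 > 0 → no swap
j=4: nums[4]=8 > 0 → no swap
final swap nums[1],nums[5] → -1 0 9 6 8 2; return 1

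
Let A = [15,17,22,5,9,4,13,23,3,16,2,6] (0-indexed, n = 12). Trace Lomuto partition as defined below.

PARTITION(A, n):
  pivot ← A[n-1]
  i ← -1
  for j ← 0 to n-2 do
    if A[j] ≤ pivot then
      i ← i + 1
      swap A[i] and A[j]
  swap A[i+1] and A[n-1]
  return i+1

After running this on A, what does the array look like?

[5,4,3,2,6,17,13,23,22,16,15,9]

pivot=6, i=-1
j=0: 15>6, skip
j=1: 17>6, skip
j=2: 22>6, skip
j=3: 5≤6, i=0, swap(0,3) ⇒ [5,17,22,15,9,4,13,23,3,16,2,6]
j=4: 9>6, skip
j=5: 4≤6, i=1, swap(1,5) ⇒ [5,4,22,15,9,17,13,23,3,16,2,6]
j=6: 13>6, skip
j=7: 23>6, skip
j=8: 3≤6, i=2, swap(2,8) ⇒ [5,4,3,15,9,17,13,23,22,16,2,6]
j=9: 16>6, skip
j=10: 2≤6, i=3, swap(3,10) ⇒ [5,4,3,2,9,17,13,23,22,16,15,6]
swap(4,11) ⇒ [5,4,3,2,6,17,13,23,22,16,15,9]; return 4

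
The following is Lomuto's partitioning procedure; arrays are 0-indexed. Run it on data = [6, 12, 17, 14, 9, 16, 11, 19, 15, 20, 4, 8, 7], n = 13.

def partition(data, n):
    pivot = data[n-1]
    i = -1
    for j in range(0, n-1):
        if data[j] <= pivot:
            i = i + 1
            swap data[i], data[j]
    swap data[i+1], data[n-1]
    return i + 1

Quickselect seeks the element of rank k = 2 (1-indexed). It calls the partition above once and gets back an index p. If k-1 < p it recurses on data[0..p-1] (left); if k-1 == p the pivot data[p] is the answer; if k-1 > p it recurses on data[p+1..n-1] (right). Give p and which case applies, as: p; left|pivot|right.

pivot = data[12] = 7; i = -1
j=0: data[0]=6 ≤ 7 → i=0, swap data[0],data[0] (no change) → [6, 12, 17, 14, 9, 16, 11, 19, 15, 20, 4, 8, 7]
j=1: data[1]=12 > 7 → no swap
j=2: data[2]=17 > 7 → no swap
j=3: data[3]=14 > 7 → no swap
j=4: data[4]=9 > 7 → no swap
j=5: data[5]=16 > 7 → no swap
j=6: data[6]=11 > 7 → no swap
j=7: data[7]=19 > 7 → no swap
j=8: data[8]=15 > 7 → no swap
j=9: data[9]=20 > 7 → no swap
j=10: data[10]=4 ≤ 7 → i=1, swap data[1],data[10] → [6, 4, 17, 14, 9, 16, 11, 19, 15, 20, 12, 8, 7]
j=11: data[11]=8 > 7 → no swap
final swap data[2],data[12] → [6, 4, 7, 14, 9, 16, 11, 19, 15, 20, 12, 8, 17]; return 2
p = 2; k-1 = 1 < 2 ⇒ left

2; left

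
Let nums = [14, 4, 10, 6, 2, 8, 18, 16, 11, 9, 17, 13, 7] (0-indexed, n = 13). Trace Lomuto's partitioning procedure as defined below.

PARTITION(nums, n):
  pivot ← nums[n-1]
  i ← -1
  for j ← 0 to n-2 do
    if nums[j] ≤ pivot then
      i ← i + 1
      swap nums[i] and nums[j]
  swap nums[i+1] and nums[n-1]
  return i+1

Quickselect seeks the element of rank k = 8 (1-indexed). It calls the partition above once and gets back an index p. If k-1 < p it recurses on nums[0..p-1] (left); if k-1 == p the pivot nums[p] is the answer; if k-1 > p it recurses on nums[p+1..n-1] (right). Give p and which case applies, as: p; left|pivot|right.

pivot=7, i=-1
j=0: 14>7, skip
j=1: 4≤7, i=0, swap(0,1) ⇒ [4, 14, 10, 6, 2, 8, 18, 16, 11, 9, 17, 13, 7]
j=2: 10>7, skip
j=3: 6≤7, i=1, swap(1,3) ⇒ [4, 6, 10, 14, 2, 8, 18, 16, 11, 9, 17, 13, 7]
j=4: 2≤7, i=2, swap(2,4) ⇒ [4, 6, 2, 14, 10, 8, 18, 16, 11, 9, 17, 13, 7]
j=5: 8>7, skip
j=6: 18>7, skip
j=7: 16>7, skip
j=8: 11>7, skip
j=9: 9>7, skip
j=10: 17>7, skip
j=11: 13>7, skip
swap(3,12) ⇒ [4, 6, 2, 7, 10, 8, 18, 16, 11, 9, 17, 13, 14]; return 3
p = 3; k-1 = 7 > 3 ⇒ right

3; right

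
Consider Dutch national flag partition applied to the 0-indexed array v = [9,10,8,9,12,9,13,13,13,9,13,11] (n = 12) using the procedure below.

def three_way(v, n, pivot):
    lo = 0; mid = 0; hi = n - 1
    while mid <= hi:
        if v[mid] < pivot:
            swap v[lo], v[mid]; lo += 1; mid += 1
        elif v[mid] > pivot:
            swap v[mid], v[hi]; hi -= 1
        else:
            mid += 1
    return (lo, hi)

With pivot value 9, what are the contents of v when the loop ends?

[8,9,9,9,9,13,13,13,12,13,11,10]

pivot = 9; lo=0, mid=0, hi=11
v[mid]=9=9: mid=1
v[mid]=10>9: swap v[1],v[11]; hi=10 → [9,11,8,9,12,9,13,13,13,9,13,10]
v[mid]=11>9: swap v[1],v[10]; hi=9 → [9,13,8,9,12,9,13,13,13,9,11,10]
v[mid]=13>9: swap v[1],v[9]; hi=8 → [9,9,8,9,12,9,13,13,13,13,11,10]
v[mid]=9=9: mid=2
v[mid]=8<9: swap v[0],v[2]; lo=1,mid=3 → [8,9,9,9,12,9,13,13,13,13,11,10]
v[mid]=9=9: mid=4
v[mid]=12>9: swap v[4],v[8]; hi=7 → [8,9,9,9,13,9,13,13,12,13,11,10]
v[mid]=13>9: swap v[4],v[7]; hi=6 → [8,9,9,9,13,9,13,13,12,13,11,10]
v[mid]=13>9: swap v[4],v[6]; hi=5 → [8,9,9,9,13,9,13,13,12,13,11,10]
v[mid]=13>9: swap v[4],v[5]; hi=4 → [8,9,9,9,9,13,13,13,12,13,11,10]
v[mid]=9=9: mid=5
end: lo=1, hi=4; v = [8,9,9,9,9,13,13,13,12,13,11,10]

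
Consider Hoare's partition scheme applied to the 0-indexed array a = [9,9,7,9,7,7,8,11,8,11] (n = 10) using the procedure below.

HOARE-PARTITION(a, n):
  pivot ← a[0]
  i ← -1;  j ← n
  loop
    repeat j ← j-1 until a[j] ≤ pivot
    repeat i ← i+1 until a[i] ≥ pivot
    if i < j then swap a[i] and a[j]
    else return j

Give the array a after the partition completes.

pivot = a[0] = 9; i = -1, j = 10
j→8 (a[8]=8≤9), i→0 (a[0]=9≥9); i<j, swap → [8,9,7,9,7,7,8,11,9,11]
j→6 (a[6]=8≤9), i→1 (a[1]=9≥9); i<j, swap → [8,8,7,9,7,7,9,11,9,11]
j→5 (a[5]=7≤9), i→3 (a[3]=9≥9); i<j, swap → [8,8,7,7,7,9,9,11,9,11]
j→4, i→5; i≥j, return j=4. a = [8,8,7,7,7,9,9,11,9,11]

[8,8,7,7,7,9,9,11,9,11]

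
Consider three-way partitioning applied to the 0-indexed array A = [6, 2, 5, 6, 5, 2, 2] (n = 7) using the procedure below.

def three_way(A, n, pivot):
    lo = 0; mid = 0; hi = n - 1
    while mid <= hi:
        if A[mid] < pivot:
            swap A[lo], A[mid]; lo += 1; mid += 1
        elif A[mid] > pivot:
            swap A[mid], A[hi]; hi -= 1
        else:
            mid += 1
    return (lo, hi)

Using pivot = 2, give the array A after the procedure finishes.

lo=0 mid=0 hi=6
6>2: swap(0,6), hi=5 ⇒ [2, 2, 5, 6, 5, 2, 6]
2=2: mid=1
2=2: mid=2
5>2: swap(2,5), hi=4 ⇒ [2, 2, 2, 6, 5, 5, 6]
2=2: mid=3
6>2: swap(3,4), hi=3 ⇒ [2, 2, 2, 5, 6, 5, 6]
5>2: swap(3,3), hi=2 ⇒ [2, 2, 2, 5, 6, 5, 6]
done. lo=0 hi=2; A=[2, 2, 2, 5, 6, 5, 6]

[2, 2, 2, 5, 6, 5, 6]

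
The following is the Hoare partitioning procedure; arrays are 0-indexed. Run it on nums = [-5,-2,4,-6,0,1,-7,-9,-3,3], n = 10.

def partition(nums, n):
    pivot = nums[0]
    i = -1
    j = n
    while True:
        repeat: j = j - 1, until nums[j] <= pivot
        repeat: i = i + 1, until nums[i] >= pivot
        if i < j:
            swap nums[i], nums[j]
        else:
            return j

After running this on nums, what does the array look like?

pivot=-5
j stops at 7 (-9), i stops at 0 (-5); swap ⇒ [-9,-2,4,-6,0,1,-7,-5,-3,3]
j stops at 6 (-7), i stops at 1 (-2); swap ⇒ [-9,-7,4,-6,0,1,-2,-5,-3,3]
j stops at 3 (-6), i stops at 2 (4); swap ⇒ [-9,-7,-6,4,0,1,-2,-5,-3,3]
j stops at 2, i stops at 3; i≥j ⇒ return 2. nums=[-9,-7,-6,4,0,1,-2,-5,-3,3]

[-9,-7,-6,4,0,1,-2,-5,-3,3]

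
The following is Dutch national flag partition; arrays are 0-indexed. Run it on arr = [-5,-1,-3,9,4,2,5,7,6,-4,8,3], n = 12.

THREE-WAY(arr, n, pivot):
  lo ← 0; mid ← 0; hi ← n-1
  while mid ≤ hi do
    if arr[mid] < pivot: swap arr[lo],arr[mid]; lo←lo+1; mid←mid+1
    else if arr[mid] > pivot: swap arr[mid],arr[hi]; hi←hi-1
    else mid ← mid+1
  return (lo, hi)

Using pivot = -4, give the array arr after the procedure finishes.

[-5,-4,9,4,2,5,7,6,-3,8,3,-1]

lo=0 mid=0 hi=11
-5<-4: swap(0,0), lo=1 mid=1 ⇒ [-5,-1,-3,9,4,2,5,7,6,-4,8,3]
-1>-4: swap(1,11), hi=10 ⇒ [-5,3,-3,9,4,2,5,7,6,-4,8,-1]
3>-4: swap(1,10), hi=9 ⇒ [-5,8,-3,9,4,2,5,7,6,-4,3,-1]
8>-4: swap(1,9), hi=8 ⇒ [-5,-4,-3,9,4,2,5,7,6,8,3,-1]
-4=-4: mid=2
-3>-4: swap(2,8), hi=7 ⇒ [-5,-4,6,9,4,2,5,7,-3,8,3,-1]
6>-4: swap(2,7), hi=6 ⇒ [-5,-4,7,9,4,2,5,6,-3,8,3,-1]
7>-4: swap(2,6), hi=5 ⇒ [-5,-4,5,9,4,2,7,6,-3,8,3,-1]
5>-4: swap(2,5), hi=4 ⇒ [-5,-4,2,9,4,5,7,6,-3,8,3,-1]
2>-4: swap(2,4), hi=3 ⇒ [-5,-4,4,9,2,5,7,6,-3,8,3,-1]
4>-4: swap(2,3), hi=2 ⇒ [-5,-4,9,4,2,5,7,6,-3,8,3,-1]
9>-4: swap(2,2), hi=1 ⇒ [-5,-4,9,4,2,5,7,6,-3,8,3,-1]
done. lo=1 hi=1; arr=[-5,-4,9,4,2,5,7,6,-3,8,3,-1]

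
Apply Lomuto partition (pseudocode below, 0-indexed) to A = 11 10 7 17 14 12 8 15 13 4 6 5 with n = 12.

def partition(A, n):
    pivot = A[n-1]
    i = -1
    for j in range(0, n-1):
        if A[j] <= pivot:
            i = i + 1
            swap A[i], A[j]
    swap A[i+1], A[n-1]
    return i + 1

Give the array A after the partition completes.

4 5 7 17 14 12 8 15 13 11 6 10

pivot = A[11] = 5; i = -1
j=0: A[0]=11 > 5 → no swap
j=1: A[1]=10 > 5 → no swap
j=2: A[2]=7 > 5 → no swap
j=3: A[3]=17 > 5 → no swap
j=4: A[4]=14 > 5 → no swap
j=5: A[5]=12 > 5 → no swap
j=6: A[6]=8 > 5 → no swap
j=7: A[7]=15 > 5 → no swap
j=8: A[8]=13 > 5 → no swap
j=9: A[9]=4 ≤ 5 → i=0, swap A[0],A[9] → 4 10 7 17 14 12 8 15 13 11 6 5
j=10: A[10]=6 > 5 → no swap
final swap A[1],A[11] → 4 5 7 17 14 12 8 15 13 11 6 10; return 1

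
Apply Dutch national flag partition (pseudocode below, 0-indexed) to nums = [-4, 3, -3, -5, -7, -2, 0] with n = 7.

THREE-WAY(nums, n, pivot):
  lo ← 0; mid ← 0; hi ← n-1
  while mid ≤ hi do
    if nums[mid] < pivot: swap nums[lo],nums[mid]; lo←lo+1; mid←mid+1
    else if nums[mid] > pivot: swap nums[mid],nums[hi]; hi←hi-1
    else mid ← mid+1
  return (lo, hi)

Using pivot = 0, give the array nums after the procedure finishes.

pivot = 0; lo=0, mid=0, hi=6
nums[mid]=-4<0: swap nums[0],nums[0]; lo=1,mid=1 → [-4, 3, -3, -5, -7, -2, 0]
nums[mid]=3>0: swap nums[1],nums[6]; hi=5 → [-4, 0, -3, -5, -7, -2, 3]
nums[mid]=0=0: mid=2
nums[mid]=-3<0: swap nums[1],nums[2]; lo=2,mid=3 → [-4, -3, 0, -5, -7, -2, 3]
nums[mid]=-5<0: swap nums[2],nums[3]; lo=3,mid=4 → [-4, -3, -5, 0, -7, -2, 3]
nums[mid]=-7<0: swap nums[3],nums[4]; lo=4,mid=5 → [-4, -3, -5, -7, 0, -2, 3]
nums[mid]=-2<0: swap nums[4],nums[5]; lo=5,mid=6 → [-4, -3, -5, -7, -2, 0, 3]
end: lo=5, hi=5; nums = [-4, -3, -5, -7, -2, 0, 3]

[-4, -3, -5, -7, -2, 0, 3]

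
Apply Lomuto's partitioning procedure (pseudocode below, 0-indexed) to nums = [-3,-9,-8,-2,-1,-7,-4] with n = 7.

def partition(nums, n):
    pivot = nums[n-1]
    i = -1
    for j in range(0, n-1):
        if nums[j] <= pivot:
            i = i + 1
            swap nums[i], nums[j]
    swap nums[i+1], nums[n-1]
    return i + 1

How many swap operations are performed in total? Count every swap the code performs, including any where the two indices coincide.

4

pivot=-4, i=-1
j=0: -3>-4, skip
j=1: -9≤-4, i=0, swap(0,1) ⇒ [-9,-3,-8,-2,-1,-7,-4]
j=2: -8≤-4, i=1, swap(1,2) ⇒ [-9,-8,-3,-2,-1,-7,-4]
j=3: -2>-4, skip
j=4: -1>-4, skip
j=5: -7≤-4, i=2, swap(2,5) ⇒ [-9,-8,-7,-2,-1,-3,-4]
swap(3,6) ⇒ [-9,-8,-7,-4,-1,-3,-2]; return 3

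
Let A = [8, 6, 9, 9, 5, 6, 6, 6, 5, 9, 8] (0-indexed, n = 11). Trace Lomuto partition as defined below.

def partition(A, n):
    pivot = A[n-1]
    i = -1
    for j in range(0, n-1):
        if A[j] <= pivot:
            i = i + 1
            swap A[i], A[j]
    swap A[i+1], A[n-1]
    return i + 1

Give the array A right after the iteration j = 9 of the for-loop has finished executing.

pivot = A[10] = 8; i = -1
j=0: A[0]=8 ≤ 8 → i=0, swap A[0],A[0] (no change) → [8, 6, 9, 9, 5, 6, 6, 6, 5, 9, 8]
j=1: A[1]=6 ≤ 8 → i=1, swap A[1],A[1] (no change) → [8, 6, 9, 9, 5, 6, 6, 6, 5, 9, 8]
j=2: A[2]=9 > 8 → no swap
j=3: A[3]=9 > 8 → no swap
j=4: A[4]=5 ≤ 8 → i=2, swap A[2],A[4] → [8, 6, 5, 9, 9, 6, 6, 6, 5, 9, 8]
j=5: A[5]=6 ≤ 8 → i=3, swap A[3],A[5] → [8, 6, 5, 6, 9, 9, 6, 6, 5, 9, 8]
j=6: A[6]=6 ≤ 8 → i=4, swap A[4],A[6] → [8, 6, 5, 6, 6, 9, 9, 6, 5, 9, 8]
j=7: A[7]=6 ≤ 8 → i=5, swap A[5],A[7] → [8, 6, 5, 6, 6, 6, 9, 9, 5, 9, 8]
j=8: A[8]=5 ≤ 8 → i=6, swap A[6],A[8] → [8, 6, 5, 6, 6, 6, 5, 9, 9, 9, 8]
j=9: A[9]=9 > 8 → no swap
(after j=9) A = [8, 6, 5, 6, 6, 6, 5, 9, 9, 9, 8]

[8, 6, 5, 6, 6, 6, 5, 9, 9, 9, 8]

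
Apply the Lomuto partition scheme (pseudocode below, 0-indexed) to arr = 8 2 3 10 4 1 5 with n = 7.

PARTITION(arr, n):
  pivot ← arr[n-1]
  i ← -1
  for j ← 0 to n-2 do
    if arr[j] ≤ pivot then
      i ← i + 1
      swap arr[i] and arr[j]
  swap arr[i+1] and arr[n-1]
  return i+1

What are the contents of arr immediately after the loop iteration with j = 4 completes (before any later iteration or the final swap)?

2 3 4 10 8 1 5

pivot = arr[6] = 5; i = -1
j=0: arr[0]=8 > 5 → no swap
j=1: arr[1]=2 ≤ 5 → i=0, swap arr[0],arr[1] → 2 8 3 10 4 1 5
j=2: arr[2]=3 ≤ 5 → i=1, swap arr[1],arr[2] → 2 3 8 10 4 1 5
j=3: arr[3]=10 > 5 → no swap
j=4: arr[4]=4 ≤ 5 → i=2, swap arr[2],arr[4] → 2 3 4 10 8 1 5
(after j=4) arr = 2 3 4 10 8 1 5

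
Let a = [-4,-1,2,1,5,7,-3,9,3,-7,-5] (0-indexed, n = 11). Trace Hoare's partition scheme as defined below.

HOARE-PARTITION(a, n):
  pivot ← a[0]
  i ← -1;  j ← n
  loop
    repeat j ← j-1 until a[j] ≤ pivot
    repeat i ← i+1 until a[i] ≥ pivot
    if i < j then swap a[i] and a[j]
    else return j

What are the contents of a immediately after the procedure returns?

pivot=-4
j stops at 10 (-5), i stops at 0 (-4); swap ⇒ [-5,-1,2,1,5,7,-3,9,3,-7,-4]
j stops at 9 (-7), i stops at 1 (-1); swap ⇒ [-5,-7,2,1,5,7,-3,9,3,-1,-4]
j stops at 1, i stops at 2; i≥j ⇒ return 1. a=[-5,-7,2,1,5,7,-3,9,3,-1,-4]

[-5,-7,2,1,5,7,-3,9,3,-1,-4]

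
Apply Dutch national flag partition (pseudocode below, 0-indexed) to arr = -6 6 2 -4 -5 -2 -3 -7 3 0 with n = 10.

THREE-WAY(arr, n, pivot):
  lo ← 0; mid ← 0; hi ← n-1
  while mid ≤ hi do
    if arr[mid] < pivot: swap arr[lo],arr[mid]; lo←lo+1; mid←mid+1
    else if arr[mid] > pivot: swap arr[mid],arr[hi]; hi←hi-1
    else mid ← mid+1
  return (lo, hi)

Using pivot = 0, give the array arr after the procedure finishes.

-6 -7 -4 -5 -2 -3 0 3 2 6

pivot = 0; lo=0, mid=0, hi=9
arr[mid]=-6<0: swap arr[0],arr[0]; lo=1,mid=1 → -6 6 2 -4 -5 -2 -3 -7 3 0
arr[mid]=6>0: swap arr[1],arr[9]; hi=8 → -6 0 2 -4 -5 -2 -3 -7 3 6
arr[mid]=0=0: mid=2
arr[mid]=2>0: swap arr[2],arr[8]; hi=7 → -6 0 3 -4 -5 -2 -3 -7 2 6
arr[mid]=3>0: swap arr[2],arr[7]; hi=6 → -6 0 -7 -4 -5 -2 -3 3 2 6
arr[mid]=-7<0: swap arr[1],arr[2]; lo=2,mid=3 → -6 -7 0 -4 -5 -2 -3 3 2 6
arr[mid]=-4<0: swap arr[2],arr[3]; lo=3,mid=4 → -6 -7 -4 0 -5 -2 -3 3 2 6
arr[mid]=-5<0: swap arr[3],arr[4]; lo=4,mid=5 → -6 -7 -4 -5 0 -2 -3 3 2 6
arr[mid]=-2<0: swap arr[4],arr[5]; lo=5,mid=6 → -6 -7 -4 -5 -2 0 -3 3 2 6
arr[mid]=-3<0: swap arr[5],arr[6]; lo=6,mid=7 → -6 -7 -4 -5 -2 -3 0 3 2 6
end: lo=6, hi=6; arr = -6 -7 -4 -5 -2 -3 0 3 2 6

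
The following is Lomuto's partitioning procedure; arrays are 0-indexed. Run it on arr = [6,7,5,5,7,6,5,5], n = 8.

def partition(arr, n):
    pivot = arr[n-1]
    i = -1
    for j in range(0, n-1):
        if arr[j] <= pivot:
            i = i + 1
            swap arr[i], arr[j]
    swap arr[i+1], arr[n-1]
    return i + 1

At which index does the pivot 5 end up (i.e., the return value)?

3

pivot = arr[7] = 5; i = -1
j=0: arr[0]=6 > 5 → no swap
j=1: arr[1]=7 > 5 → no swap
j=2: arr[2]=5 ≤ 5 → i=0, swap arr[0],arr[2] → [5,7,6,5,7,6,5,5]
j=3: arr[3]=5 ≤ 5 → i=1, swap arr[1],arr[3] → [5,5,6,7,7,6,5,5]
j=4: arr[4]=7 > 5 → no swap
j=5: arr[5]=6 > 5 → no swap
j=6: arr[6]=5 ≤ 5 → i=2, swap arr[2],arr[6] → [5,5,5,7,7,6,6,5]
final swap arr[3],arr[7] → [5,5,5,5,7,6,6,7]; return 3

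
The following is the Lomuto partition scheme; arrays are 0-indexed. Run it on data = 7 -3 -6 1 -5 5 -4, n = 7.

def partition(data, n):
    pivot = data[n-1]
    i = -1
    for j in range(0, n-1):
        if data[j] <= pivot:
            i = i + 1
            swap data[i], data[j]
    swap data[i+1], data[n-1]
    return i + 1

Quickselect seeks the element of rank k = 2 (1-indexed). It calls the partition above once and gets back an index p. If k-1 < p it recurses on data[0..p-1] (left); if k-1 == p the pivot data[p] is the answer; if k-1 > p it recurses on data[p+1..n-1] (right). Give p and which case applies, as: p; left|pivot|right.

2; left

pivot=-4, i=-1
j=0: 7>-4, skip
j=1: -3>-4, skip
j=2: -6≤-4, i=0, swap(0,2) ⇒ -6 -3 7 1 -5 5 -4
j=3: 1>-4, skip
j=4: -5≤-4, i=1, swap(1,4) ⇒ -6 -5 7 1 -3 5 -4
j=5: 5>-4, skip
swap(2,6) ⇒ -6 -5 -4 1 -3 5 7; return 2
p = 2; k-1 = 1 < 2 ⇒ left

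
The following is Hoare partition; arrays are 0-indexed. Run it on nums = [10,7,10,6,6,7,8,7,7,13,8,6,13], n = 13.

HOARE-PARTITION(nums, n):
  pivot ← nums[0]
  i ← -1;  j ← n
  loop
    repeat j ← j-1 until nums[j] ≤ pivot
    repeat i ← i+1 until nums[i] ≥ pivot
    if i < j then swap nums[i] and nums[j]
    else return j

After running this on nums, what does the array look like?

[6,7,8,6,6,7,8,7,7,13,10,10,13]

pivot = nums[0] = 10; i = -1, j = 13
j→11 (nums[11]=6≤10), i→0 (nums[0]=10≥10); i<j, swap → [6,7,10,6,6,7,8,7,7,13,8,10,13]
j→10 (nums[10]=8≤10), i→2 (nums[2]=10≥10); i<j, swap → [6,7,8,6,6,7,8,7,7,13,10,10,13]
j→8, i→9; i≥j, return j=8. nums = [6,7,8,6,6,7,8,7,7,13,10,10,13]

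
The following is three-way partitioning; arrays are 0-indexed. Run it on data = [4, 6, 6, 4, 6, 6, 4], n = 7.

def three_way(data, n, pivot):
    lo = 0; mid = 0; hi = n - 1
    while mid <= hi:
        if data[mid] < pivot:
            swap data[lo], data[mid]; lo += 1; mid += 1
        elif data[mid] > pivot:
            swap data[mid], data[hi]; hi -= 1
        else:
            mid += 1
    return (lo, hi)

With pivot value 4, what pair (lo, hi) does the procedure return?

pivot = 4; lo=0, mid=0, hi=6
data[mid]=4=4: mid=1
data[mid]=6>4: swap data[1],data[6]; hi=5 → [4, 4, 6, 4, 6, 6, 6]
data[mid]=4=4: mid=2
data[mid]=6>4: swap data[2],data[5]; hi=4 → [4, 4, 6, 4, 6, 6, 6]
data[mid]=6>4: swap data[2],data[4]; hi=3 → [4, 4, 6, 4, 6, 6, 6]
data[mid]=6>4: swap data[2],data[3]; hi=2 → [4, 4, 4, 6, 6, 6, 6]
data[mid]=4=4: mid=3
end: lo=0, hi=2; data = [4, 4, 4, 6, 6, 6, 6]

(0, 2)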